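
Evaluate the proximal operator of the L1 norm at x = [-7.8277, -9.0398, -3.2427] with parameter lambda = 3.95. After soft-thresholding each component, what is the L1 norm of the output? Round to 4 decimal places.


Soft-thresholding with lambda = 3.95:
prox(-7.8277) = sign(-7.8277)*max(|-7.8277| - 3.95, 0) = -3.8777
prox(-9.0398) = sign(-9.0398)*max(|-9.0398| - 3.95, 0) = -5.0898
prox(-3.2427) = sign(-3.2427)*max(|-3.2427| - 3.95, 0) = 0.0
prox(x) = [-3.8777, -5.0898, 0.0]
||prox(x)||_1 = 3.8777 + 5.0898 + 0.0 = 8.9675


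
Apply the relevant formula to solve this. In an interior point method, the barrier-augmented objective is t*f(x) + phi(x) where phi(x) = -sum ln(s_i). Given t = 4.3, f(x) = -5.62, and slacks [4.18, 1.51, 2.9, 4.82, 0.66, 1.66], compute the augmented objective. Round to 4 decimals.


Step 1: Compute log-barrier.
ln values: [1.4303, 0.4121, 1.0647, 1.5728, -0.4155, 0.5068]
phi = -(1.4303 + 0.4121 + 1.0647 + 1.5728 - 0.4155 + 0.5068) = -4.5712
Step 2: Compute augmented objective.
t*f(x) = 4.3*-5.62 = -24.166
Total = -24.166 - 4.5712 = -28.7372


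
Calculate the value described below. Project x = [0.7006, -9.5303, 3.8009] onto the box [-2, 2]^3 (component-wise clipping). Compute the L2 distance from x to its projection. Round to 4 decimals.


Project each component onto [-2, 2].
clip(0.7006) = 0.7006, clip(-9.5303) = -2.0, clip(3.8009) = 2.0
Projection = [0.7006, -2.0, 2.0]
Squared diffs: [0.0, 56.7054, 3.2432]
Distance = sqrt(59.9486) = 7.7427


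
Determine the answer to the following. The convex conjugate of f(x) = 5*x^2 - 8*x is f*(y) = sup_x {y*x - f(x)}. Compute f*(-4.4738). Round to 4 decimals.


f*(y) = sup_x {y*x - a*x^2 - b*x} = sup_x {(y-b)*x - a*x^2}
FOC: (y - b) - 2a*x = 0 => x* = (y - b)/(2a)
x* = (-4.4738 + 8)/(2*5) = 0.3526
f*(-4.4738) = (y-b)^2/(4a) = (-4.4738 + 8)^2/(4*5)
= 12.4341/20 = 0.6217


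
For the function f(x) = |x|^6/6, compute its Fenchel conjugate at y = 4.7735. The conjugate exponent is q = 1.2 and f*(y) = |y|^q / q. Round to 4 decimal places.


The conjugate exponent q satisfies 1/p + 1/q = 1.
p = 6, so q = 6/(6 - 1) = 1.2
|y|^q = 4.7735^1.2 = 6.5254
f*(4.7735) = 6.5254 / 1.2 = 5.4378


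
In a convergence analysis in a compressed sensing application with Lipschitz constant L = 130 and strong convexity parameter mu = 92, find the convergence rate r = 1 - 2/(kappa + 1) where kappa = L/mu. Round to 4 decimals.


Step 1: Compute the condition number.
kappa = L/mu = 130/92 = 1.413
Step 2: Compute the convergence rate.
r = 1 - 2/(kappa + 1) = 1 - 2*mu/(L + mu) = (L - mu)/(L + mu) = 38/222 = 0.1712


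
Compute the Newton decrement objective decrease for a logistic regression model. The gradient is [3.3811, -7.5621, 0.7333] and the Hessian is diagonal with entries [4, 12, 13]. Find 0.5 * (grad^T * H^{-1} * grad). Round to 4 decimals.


Step 1: H is diagonal, so H^(-1) * g = [0.8453, -0.6302, 0.0564].
Step 2: g^T H^(-1) g = sum_i g_i^2 / H_ii
  = (3.3811)^2/4 + (-7.5621)^2/12 + (0.7333)^2/13
  = 2.858 + 4.7654 + 0.0414 = 7.6648
Step 3: Objective decrease = 0.5 * g^T H^(-1) g = 3.8324


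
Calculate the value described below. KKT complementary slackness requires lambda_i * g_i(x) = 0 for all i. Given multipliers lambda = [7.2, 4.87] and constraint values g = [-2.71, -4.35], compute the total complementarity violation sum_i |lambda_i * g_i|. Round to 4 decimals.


KKT complementary slackness check:
lambda_1 * g_1 = 7.2 * -2.71 = -19.512
lambda_2 * g_2 = 4.87 * -4.35 = -21.1845
Total violation = 19.512 + 21.1845 = 40.6965


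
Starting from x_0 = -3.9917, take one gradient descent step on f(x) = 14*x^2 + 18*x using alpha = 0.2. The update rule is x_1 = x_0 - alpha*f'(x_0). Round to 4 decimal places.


We compute the gradient at x_0 and apply the update.
f'(x) = 28*x + 18
f'(-3.9917) = 28*-3.9917 + 18 = -93.7676
x_1 = -3.9917 - 0.2*-93.7676 = 14.7618


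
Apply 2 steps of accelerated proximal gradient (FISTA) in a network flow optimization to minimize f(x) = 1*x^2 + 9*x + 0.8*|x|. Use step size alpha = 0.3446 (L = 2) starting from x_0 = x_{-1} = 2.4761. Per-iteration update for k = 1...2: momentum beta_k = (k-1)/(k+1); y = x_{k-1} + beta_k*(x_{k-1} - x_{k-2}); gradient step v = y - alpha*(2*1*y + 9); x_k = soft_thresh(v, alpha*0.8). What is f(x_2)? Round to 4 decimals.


FISTA on f(x) = 1*x^2 + 9*x + 0.8*|x|
L = 2, alpha = 0.3446
Iteration 1: beta = 0.0, y = 2.4761 + 0.0*(2.4761 - 2.4761) = 2.4761
  grad(y) = 13.9522, v = y - alpha*grad = -2.3318
  prox(v) = soft_thresh(-2.3318, 0.2757) = -2.0561
Iteration 2: beta = 0.3333, y = -2.0561 + 0.3333*(-2.0561 - 2.4761) = -3.5669
  grad(y) = 1.8662, v = y - alpha*grad = -4.21
  prox(v) = soft_thresh(-4.21, 0.2757) = -3.9343
f(x_2) = 1*(-3.9343)^2 + 9*(-3.9343) + 0.8*|-3.9343| = -16.7825


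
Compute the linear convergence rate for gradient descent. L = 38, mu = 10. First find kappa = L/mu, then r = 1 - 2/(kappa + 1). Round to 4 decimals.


Step 1: Compute the condition number.
kappa = L/mu = 38/10 = 3.8
Step 2: Compute the convergence rate.
r = 1 - 2/(kappa + 1) = 1 - 2*mu/(L + mu) = (L - mu)/(L + mu) = 28/48 = 0.5833


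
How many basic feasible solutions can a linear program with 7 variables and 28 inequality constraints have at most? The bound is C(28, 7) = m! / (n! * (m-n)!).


Each vertex corresponds to some choice of n active constraints out of m, so the number of vertices is at most C(m, n) = m! / (n!(m-n)!).
m = 28, n = 7
Numerator: 28 * 27 * 26 * 25 * 24 * 23 * 22
Denominator: 7! = 5040
C(28, 7) = 1184040


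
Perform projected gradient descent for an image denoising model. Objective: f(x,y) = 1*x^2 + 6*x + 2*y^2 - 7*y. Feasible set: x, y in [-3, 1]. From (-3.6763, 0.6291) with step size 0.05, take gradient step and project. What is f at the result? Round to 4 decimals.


Step 1: Compute gradient at (-3.6763, 0.6291).
grad_x = 2*1*-3.6763 + 6 = -1.3526
grad_y = 2*2*0.6291 - 7 = -4.4836
Step 2: Gradient step.
x_raw = -3.6763 - 0.05*-1.3526 = -3.6087
y_raw = 0.6291 - 0.05*-4.4836 = 0.8533
Step 3: Project onto [-3, 1].
x_proj = clip(-3.6087) = -3.0
y_proj = clip(0.8533) = 0.8533
Step 4: Evaluate f.
f(-3.0, 0.8533) = -13.5168


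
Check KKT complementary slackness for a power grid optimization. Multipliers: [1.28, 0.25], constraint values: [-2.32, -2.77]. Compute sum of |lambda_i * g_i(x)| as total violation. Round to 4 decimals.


KKT complementary slackness check:
lambda_1 * g_1 = 1.28 * -2.32 = -2.9696
lambda_2 * g_2 = 0.25 * -2.77 = -0.6925
Total violation = 2.9696 + 0.6925 = 3.6621


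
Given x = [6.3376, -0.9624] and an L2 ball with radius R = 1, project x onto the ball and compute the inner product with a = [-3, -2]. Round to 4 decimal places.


Step 1: Compute ||x|| (intermediates to 6 decimals).
||x|| = sqrt(6.3376^2 + (-0.9624)^2) = 6.410256
Step 2: Project.
Since ||x|| > R, scale = R/||x|| = 1/6.410256 = 0.156, proj(x) = scale * x
proj(x) = [0.988666, -0.150134]
Step 3: Dot product.
a^T * proj(x) = -3*0.988666 - 2*(-0.150134) = -2.6657


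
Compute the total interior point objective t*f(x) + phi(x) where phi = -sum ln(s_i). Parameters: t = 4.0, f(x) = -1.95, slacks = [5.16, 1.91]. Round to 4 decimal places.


Step 1: Compute log-barrier.
ln values: [1.6409, 0.6471]
phi = -(1.6409 + 0.6471) = -2.288
Step 2: Compute augmented objective.
t*f(x) = 4.0*-1.95 = -7.8
Total = -7.8 - 2.288 = -10.088


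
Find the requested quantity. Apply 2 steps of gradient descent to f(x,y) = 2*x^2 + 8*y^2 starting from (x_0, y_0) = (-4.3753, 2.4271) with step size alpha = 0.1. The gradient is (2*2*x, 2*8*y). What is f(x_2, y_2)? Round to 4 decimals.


Gradient descent on f(x,y) = 2*x^2 + 8*y^2.
Starting point: (-4.3753, 2.4271), alpha = 0.1
Step 1: grad_x = 2*2*-4.3753 = -17.5012, grad_y = 2*8*2.4271 = 38.8336
  x_1 = -4.3753 - 0.1*-17.5012 = -2.6252
  y_1 = 2.4271 - 0.1*38.8336 = -1.4563
Step 2: grad_x = 2*2*-2.6252 = -10.5007, grad_y = 2*8*-1.4563 = -23.3002
  x_2 = -2.6252 - 0.1*-10.5007 = -1.5751
  y_2 = -1.4563 - 0.1*-23.3002 = 0.8738
f(-1.5751, 0.8738) = 2*(-1.5751)^2 + 8*0.8738^2 = 11.0695


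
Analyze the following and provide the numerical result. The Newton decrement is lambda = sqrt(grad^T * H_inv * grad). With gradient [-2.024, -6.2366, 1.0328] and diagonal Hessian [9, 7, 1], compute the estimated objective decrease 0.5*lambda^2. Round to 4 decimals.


Step 1: H is diagonal, so H^(-1) * g = [-0.2249, -0.8909, 1.0328].
Step 2: g^T H^(-1) g = sum_i g_i^2 / H_ii
  = (-2.024)^2/9 + (-6.2366)^2/7 + (1.0328)^2/1
  = 0.4552 + 5.5565 + 1.0667 = 7.0783
Step 3: Objective decrease = 0.5 * g^T H^(-1) g = 3.5392


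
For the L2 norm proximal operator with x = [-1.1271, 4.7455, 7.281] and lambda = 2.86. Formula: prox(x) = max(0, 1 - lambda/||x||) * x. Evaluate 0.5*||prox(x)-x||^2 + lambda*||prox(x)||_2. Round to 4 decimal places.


Step 1: Compute ||x||.
||x|| = 8.7637
Step 2: Compute scaling factor.
scale = max(0, 1 - 2.86/8.7637) = 0.6737
Step 3: prox(x) = [-0.7593, 3.1968, 4.9049]
||prox(x)|| = 5.9037
Step 4: Proximal objective.
0.5*||prox-x||^2 = 4.0898
lambda*||prox|| = 16.8846
Total = 20.9745


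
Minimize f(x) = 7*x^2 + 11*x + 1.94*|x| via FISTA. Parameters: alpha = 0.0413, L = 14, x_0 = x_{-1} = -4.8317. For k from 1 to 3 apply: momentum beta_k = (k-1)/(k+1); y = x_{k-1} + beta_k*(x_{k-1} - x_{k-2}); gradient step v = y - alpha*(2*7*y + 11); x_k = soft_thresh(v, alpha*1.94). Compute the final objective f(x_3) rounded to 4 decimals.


FISTA on f(x) = 7*x^2 + 11*x + 1.94*|x|
L = 14, alpha = 0.0413
Iteration 1: beta = 0.0, y = -4.8317 + 0.0*(-4.8317 + 4.8317) = -4.8317
  grad(y) = -56.6438, v = y - alpha*grad = -2.4923
  prox(v) = soft_thresh(-2.4923, 0.0801) = -2.4122
Iteration 2: beta = 0.3333, y = -2.4122 + 0.3333*(-2.4122 + 4.8317) = -1.6057
  grad(y) = -11.4796, v = y - alpha*grad = -1.1316
  prox(v) = soft_thresh(-1.1316, 0.0801) = -1.0515
Iteration 3: beta = 0.5, y = -1.0515 + 0.5*(-1.0515 + 2.4122) = -0.3711
  grad(y) = 5.8047, v = y - alpha*grad = -0.6108
  prox(v) = soft_thresh(-0.6108, 0.0801) = -0.5307
f(x_3) = 7*(-0.5307)^2 + 11*(-0.5307) + 1.94*|-0.5307| = -2.8367


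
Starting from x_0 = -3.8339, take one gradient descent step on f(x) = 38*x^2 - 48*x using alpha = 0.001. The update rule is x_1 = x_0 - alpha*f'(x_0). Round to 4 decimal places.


We compute the gradient at x_0 and apply the update.
f'(x) = 76*x - 48
f'(-3.8339) = 76*-3.8339 - 48 = -339.3764
x_1 = -3.8339 - 0.001*-339.3764 = -3.4945


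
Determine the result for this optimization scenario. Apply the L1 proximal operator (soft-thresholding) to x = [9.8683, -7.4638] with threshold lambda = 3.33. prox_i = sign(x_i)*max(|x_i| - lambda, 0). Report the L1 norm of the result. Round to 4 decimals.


Soft-thresholding with lambda = 3.33:
prox(9.8683) = sign(9.8683)*max(|9.8683| - 3.33, 0) = 6.5383
prox(-7.4638) = sign(-7.4638)*max(|-7.4638| - 3.33, 0) = -4.1338
prox(x) = [6.5383, -4.1338]
||prox(x)||_1 = 6.5383 + 4.1338 = 10.6721


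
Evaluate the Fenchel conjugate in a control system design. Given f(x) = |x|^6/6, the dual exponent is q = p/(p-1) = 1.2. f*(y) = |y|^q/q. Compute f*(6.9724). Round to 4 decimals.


The conjugate exponent q satisfies 1/p + 1/q = 1.
p = 6, so q = 6/(6 - 1) = 1.2
|y|^q = 6.9724^1.2 = 10.2816
f*(6.9724) = 10.2816 / 1.2 = 8.568


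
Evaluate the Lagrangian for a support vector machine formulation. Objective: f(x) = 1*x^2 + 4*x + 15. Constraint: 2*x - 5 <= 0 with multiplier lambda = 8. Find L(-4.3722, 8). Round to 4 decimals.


Step 1: Evaluate f(x).
f(-4.3722) = 1*(-4.3722)^2 + 4*(-4.3722) + 15 = 16.6273
Step 2: Evaluate g(x).
g(-4.3722) = 2*-4.3722 - 5 = -13.7444
Step 3: Compute Lagrangian.
L = 16.6273 + 8*-13.7444 = -93.3279


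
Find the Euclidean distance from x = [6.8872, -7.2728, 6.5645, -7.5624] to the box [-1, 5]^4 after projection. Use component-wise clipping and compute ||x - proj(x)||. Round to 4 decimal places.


Project each component onto [-1, 5].
clip(6.8872) = 5.0, clip(-7.2728) = -1.0, clip(6.5645) = 5.0, clip(-7.5624) = -1.0
Projection = [5.0, -1.0, 5.0, -1.0]
Squared diffs: [3.5615, 39.348, 2.4477, 43.0651]
Distance = sqrt(88.4223) = 9.4033


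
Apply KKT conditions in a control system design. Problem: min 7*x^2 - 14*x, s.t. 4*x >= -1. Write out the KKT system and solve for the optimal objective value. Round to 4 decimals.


Step 1: Try lambda = 0 (constraint inactive).
Stationarity: 2*7*x - 14 = 0
x* = 14/(2*7) = 1.0
Check constraint: 4*1.0 = 4.0 >= -1 -- satisfied.
Step 2: Compute optimal value.
f(x*) = 7*1.0^2 - 14*1.0 = -7.0


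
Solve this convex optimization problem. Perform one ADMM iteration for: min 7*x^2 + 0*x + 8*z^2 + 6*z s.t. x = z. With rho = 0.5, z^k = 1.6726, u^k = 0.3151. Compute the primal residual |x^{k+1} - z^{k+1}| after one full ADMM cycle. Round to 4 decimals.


ADMM iteration with rho = 0.5, z^k = 1.6726, u^k = 0.3151
Step 1: x-update.
Minimize 7*x^2 + 0*x + (0.5/2)*(x - 1.6726 + 0.3151)^2
FOC: (2*7 + 0.5)*x = 0 + 0.5*(1.6726 - 0.3151)
x^{k+1} = 0.0468
Step 2: z-update.
Minimize 8*z^2 + 6*z + (0.5/2)*(0.0468 - z + 0.3151)^2
FOC: (2*8 + 0.5)*z = -6 + 0.5*(0.0468 + 0.3151)
z^{k+1} = -0.3527
Step 3: u-update.
u^{k+1} = 0.3151 + 0.0468 + 0.3527 = 0.7146
Step 4: Primal residual = |0.0468 + 0.3527| = 0.3995


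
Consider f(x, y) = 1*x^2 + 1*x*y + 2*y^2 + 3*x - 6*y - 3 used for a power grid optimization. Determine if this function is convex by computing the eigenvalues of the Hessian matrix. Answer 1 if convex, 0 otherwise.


The Hessian of f(x,y) = 1*x^2 + 1*x*y + 2*y^2 + 3*x - 6*y - 3 is:
H = [[2, 1], [1, 4]]
Trace = 2 + 4 = 6
Determinant = 2*4 - (1)^2 = 7
Discriminant = (6)^2 - 4*7 = 8.0
Eigenvalues: lambda_1 = 1.5858, lambda_2 = 4.4142
The function is convex.

1


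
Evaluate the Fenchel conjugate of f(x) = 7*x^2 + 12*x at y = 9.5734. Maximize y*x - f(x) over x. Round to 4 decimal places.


f*(y) = sup_x {y*x - a*x^2 - b*x} = sup_x {(y-b)*x - a*x^2}
FOC: (y - b) - 2a*x = 0 => x* = (y - b)/(2a)
x* = (9.5734 - 12)/(2*7) = -0.1733
f*(9.5734) = (y-b)^2/(4a) = (9.5734 - 12)^2/(4*7)
= 5.8884/28 = 0.2103


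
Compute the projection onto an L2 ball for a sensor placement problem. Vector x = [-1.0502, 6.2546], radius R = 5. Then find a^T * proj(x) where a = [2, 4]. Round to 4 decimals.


Step 1: Compute ||x|| (intermediates to 6 decimals).
||x|| = sqrt((-1.0502)^2 + 6.2546^2) = 6.342156
Step 2: Project.
Since ||x|| > R, scale = R/||x|| = 5/6.342156 = 0.788375, proj(x) = scale * x
proj(x) = [-0.827951, 4.93097]
Step 3: Dot product.
a^T * proj(x) = 2*(-0.827951) + 4*4.93097 = 18.068


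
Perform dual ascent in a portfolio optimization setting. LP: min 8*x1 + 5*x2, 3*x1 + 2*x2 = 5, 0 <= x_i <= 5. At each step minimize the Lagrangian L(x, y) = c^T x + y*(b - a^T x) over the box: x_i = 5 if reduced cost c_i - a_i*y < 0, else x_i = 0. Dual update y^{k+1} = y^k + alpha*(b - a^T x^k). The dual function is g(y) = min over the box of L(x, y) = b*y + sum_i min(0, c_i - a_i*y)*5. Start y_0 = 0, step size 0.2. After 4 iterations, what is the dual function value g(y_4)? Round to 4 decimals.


Dual ascent for LP: min 8*x1 + 5*x2, 3*x1 + 2*x2 = 5, 0 <= x_i <= 5
Step 1: y^k = 0.0, reduced costs: (8.0, 5.0)
  x^k = (0.0, 0.0), subgradient = b - a^T x = 5.0
  y^{k+1} = 0.0 + 0.2*5.0 = 1.0
Step 2: y^k = 1.0, reduced costs: (5.0, 3.0)
  x^k = (0.0, 0.0), subgradient = b - a^T x = 5.0
  y^{k+1} = 1.0 + 0.2*5.0 = 2.0
Step 3: y^k = 2.0, reduced costs: (2.0, 1.0)
  x^k = (0.0, 0.0), subgradient = b - a^T x = 5.0
  y^{k+1} = 2.0 + 0.2*5.0 = 3.0
Step 4: y^k = 3.0, reduced costs: (-1.0, -1.0)
  x^k = (5.0, 5.0), subgradient = b - a^T x = -20.0
  y^{k+1} = 3.0 + 0.2*-20.0 = -1.0
Dual objective at y_4 = -1.0: reduced costs (11.0, 7.0), box minimizer x = (0.0, 0.0)
g(y_4) = b*y + (c1 - a1*y)*x1 + (c2 - a2*y)*x2 = 5*(-1.0) + 11.0*0.0 + 7.0*0.0 = -5.0 + 0.0 + 0.0 = -5.0


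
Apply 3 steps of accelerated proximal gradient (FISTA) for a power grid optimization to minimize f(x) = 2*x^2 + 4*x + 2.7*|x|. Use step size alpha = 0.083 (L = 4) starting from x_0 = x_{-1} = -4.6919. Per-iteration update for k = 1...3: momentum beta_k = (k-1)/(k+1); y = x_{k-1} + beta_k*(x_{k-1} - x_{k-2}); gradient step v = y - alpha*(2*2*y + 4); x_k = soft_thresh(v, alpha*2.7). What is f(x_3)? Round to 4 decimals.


FISTA on f(x) = 2*x^2 + 4*x + 2.7*|x|
L = 4, alpha = 0.083
Iteration 1: beta = 0.0, y = -4.6919 + 0.0*(-4.6919 + 4.6919) = -4.6919
  grad(y) = -14.7676, v = y - alpha*grad = -3.4662
  prox(v) = soft_thresh(-3.4662, 0.2241) = -3.2421
Iteration 2: beta = 0.3333, y = -3.2421 + 0.3333*(-3.2421 + 4.6919) = -2.7588
  grad(y) = -7.0353, v = y - alpha*grad = -2.1749
  prox(v) = soft_thresh(-2.1749, 0.2241) = -1.9508
Iteration 3: beta = 0.5, y = -1.9508 + 0.5*(-1.9508 + 3.2421) = -1.3051
  grad(y) = -1.2206, v = y - alpha*grad = -1.2038
  prox(v) = soft_thresh(-1.2038, 0.2241) = -0.9797
f(x_3) = 2*(-0.9797)^2 + 4*(-0.9797) + 2.7*|-0.9797| = 0.6461


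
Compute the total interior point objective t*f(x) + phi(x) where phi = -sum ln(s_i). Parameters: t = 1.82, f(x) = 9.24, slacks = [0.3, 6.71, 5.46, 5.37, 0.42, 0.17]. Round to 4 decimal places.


Step 1: Compute log-barrier.
ln values: [-1.204, 1.9036, 1.6974, 1.6808, -0.8675, -1.772]
phi = -(-1.204 + 1.9036 + 1.6974 + 1.6808 - 0.8675 - 1.772) = -1.4384
Step 2: Compute augmented objective.
t*f(x) = 1.82*9.24 = 16.8168
Total = 16.8168 - 1.4384 = 15.3784


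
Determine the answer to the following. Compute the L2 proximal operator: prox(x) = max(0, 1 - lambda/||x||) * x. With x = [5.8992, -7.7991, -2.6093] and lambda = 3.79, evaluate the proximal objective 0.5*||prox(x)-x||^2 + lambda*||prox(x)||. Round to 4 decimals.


Step 1: Compute ||x||.
||x|| = 10.121
Step 2: Compute scaling factor.
scale = max(0, 1 - 3.79/10.121) = 0.6255
Step 3: prox(x) = [3.6901, -4.8786, -1.6322]
||prox(x)|| = 6.331
Step 4: Proximal objective.
0.5*||prox-x||^2 = 7.1821
lambda*||prox|| = 23.9945
Total = 31.1766


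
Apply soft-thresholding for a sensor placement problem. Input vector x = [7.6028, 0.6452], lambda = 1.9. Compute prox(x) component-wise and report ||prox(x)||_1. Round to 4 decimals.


Soft-thresholding with lambda = 1.9:
prox(7.6028) = sign(7.6028)*max(|7.6028| - 1.9, 0) = 5.7028
prox(0.6452) = sign(0.6452)*max(|0.6452| - 1.9, 0) = 0.0
prox(x) = [5.7028, 0.0]
||prox(x)||_1 = 5.7028 + 0.0 = 5.7028


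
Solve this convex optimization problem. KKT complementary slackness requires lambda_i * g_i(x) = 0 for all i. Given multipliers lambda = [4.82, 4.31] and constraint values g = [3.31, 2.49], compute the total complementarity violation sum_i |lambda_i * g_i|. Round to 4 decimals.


KKT complementary slackness check:
lambda_1 * g_1 = 4.82 * 3.31 = 15.9542
lambda_2 * g_2 = 4.31 * 2.49 = 10.7319
Total violation = 15.9542 + 10.7319 = 26.6861


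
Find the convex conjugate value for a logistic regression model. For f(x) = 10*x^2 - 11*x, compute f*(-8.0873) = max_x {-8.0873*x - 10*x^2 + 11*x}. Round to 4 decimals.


f*(y) = sup_x {y*x - a*x^2 - b*x} = sup_x {(y-b)*x - a*x^2}
FOC: (y - b) - 2a*x = 0 => x* = (y - b)/(2a)
x* = (-8.0873 + 11)/(2*10) = 0.1456
f*(-8.0873) = (y-b)^2/(4a) = (-8.0873 + 11)^2/(4*10)
= 8.4838/40 = 0.2121


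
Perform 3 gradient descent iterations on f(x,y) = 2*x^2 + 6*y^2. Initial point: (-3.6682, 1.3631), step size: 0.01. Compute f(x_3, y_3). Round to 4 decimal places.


Gradient descent on f(x,y) = 2*x^2 + 6*y^2.
Starting point: (-3.6682, 1.3631), alpha = 0.01
Step 1: grad_x = 2*2*-3.6682 = -14.6728, grad_y = 2*6*1.3631 = 16.3572
  x_1 = -3.6682 - 0.01*-14.6728 = -3.5215
  y_1 = 1.3631 - 0.01*16.3572 = 1.1995
Step 2: grad_x = 2*2*-3.5215 = -14.0859, grad_y = 2*6*1.1995 = 14.3943
  x_2 = -3.5215 - 0.01*-14.0859 = -3.3806
  y_2 = 1.1995 - 0.01*14.3943 = 1.0556
Step 3: grad_x = 2*2*-3.3806 = -13.5225, grad_y = 2*6*1.0556 = 12.667
  x_3 = -3.3806 - 0.01*-13.5225 = -3.2454
  y_3 = 1.0556 - 0.01*12.667 = 0.9289
f(-3.2454, 0.9289) = 2*(-3.2454)^2 + 6*0.9289^2 = 26.2424


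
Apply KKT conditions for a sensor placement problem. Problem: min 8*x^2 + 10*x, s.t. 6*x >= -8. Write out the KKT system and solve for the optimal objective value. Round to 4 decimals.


Step 1: Try lambda = 0 (constraint inactive).
Stationarity: 2*8*x + 10 = 0
x* = -10/(2*8) = -0.625
Check constraint: 6*-0.625 = -3.75 >= -8 -- satisfied.
Step 2: Compute optimal value.
f(x*) = 8*(-0.625)^2 + 10*(-0.625) = -3.125


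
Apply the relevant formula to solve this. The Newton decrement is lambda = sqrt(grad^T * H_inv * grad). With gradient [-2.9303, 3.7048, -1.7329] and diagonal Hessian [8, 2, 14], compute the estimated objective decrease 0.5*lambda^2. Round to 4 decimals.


Step 1: H is diagonal, so H^(-1) * g = [-0.3663, 1.8524, -0.1238].
Step 2: g^T H^(-1) g = sum_i g_i^2 / H_ii
  = (-2.9303)^2/8 + (3.7048)^2/2 + (-1.7329)^2/14
  = 1.0733 + 6.8628 + 0.2145 = 8.1506
Step 3: Objective decrease = 0.5 * g^T H^(-1) g = 4.0753


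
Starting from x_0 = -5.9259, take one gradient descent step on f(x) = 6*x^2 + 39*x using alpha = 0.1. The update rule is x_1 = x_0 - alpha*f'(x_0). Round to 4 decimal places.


We compute the gradient at x_0 and apply the update.
f'(x) = 12*x + 39
f'(-5.9259) = 12*-5.9259 + 39 = -32.1108
x_1 = -5.9259 - 0.1*-32.1108 = -2.7148


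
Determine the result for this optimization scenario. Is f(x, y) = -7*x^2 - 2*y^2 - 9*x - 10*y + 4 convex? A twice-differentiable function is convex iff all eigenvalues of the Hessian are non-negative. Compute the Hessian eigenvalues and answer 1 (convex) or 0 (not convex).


The Hessian of f(x,y) = -7*x^2 - 2*y^2 - 9*x - 10*y + 4 is:
H = [[-14, 0], [0, -4]]
Trace = -14 - 4 = -18
Determinant = -14*-4 - (0)^2 = 56
Discriminant = (-18)^2 - 4*56 = 100.0
Eigenvalues: lambda_1 = -14.0, lambda_2 = -4.0
The function is not convex.

0


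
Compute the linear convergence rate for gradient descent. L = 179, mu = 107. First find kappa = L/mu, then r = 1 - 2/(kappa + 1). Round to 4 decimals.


Step 1: Compute the condition number.
kappa = L/mu = 179/107 = 1.6729
Step 2: Compute the convergence rate.
r = 1 - 2/(kappa + 1) = 1 - 2*mu/(L + mu) = (L - mu)/(L + mu) = 72/286 = 0.2517


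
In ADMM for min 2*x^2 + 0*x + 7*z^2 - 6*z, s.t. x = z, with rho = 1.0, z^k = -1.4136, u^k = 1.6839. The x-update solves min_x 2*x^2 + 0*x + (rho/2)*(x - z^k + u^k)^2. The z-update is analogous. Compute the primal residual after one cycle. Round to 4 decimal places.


ADMM iteration with rho = 1.0, z^k = -1.4136, u^k = 1.6839
Step 1: x-update.
Minimize 2*x^2 + 0*x + (1.0/2)*(x + 1.4136 + 1.6839)^2
FOC: (2*2 + 1.0)*x = 0 + 1.0*(-1.4136 - 1.6839)
x^{k+1} = -0.6195
Step 2: z-update.
Minimize 7*z^2 - 6*z + (1.0/2)*(-0.6195 - z + 1.6839)^2
FOC: (2*7 + 1.0)*z = 6 + 1.0*(-0.6195 + 1.6839)
z^{k+1} = 0.471
Step 3: u-update.
u^{k+1} = 1.6839 - 0.6195 - 0.471 = 0.5934
Step 4: Primal residual = |-0.6195 - 0.471| = 1.0905


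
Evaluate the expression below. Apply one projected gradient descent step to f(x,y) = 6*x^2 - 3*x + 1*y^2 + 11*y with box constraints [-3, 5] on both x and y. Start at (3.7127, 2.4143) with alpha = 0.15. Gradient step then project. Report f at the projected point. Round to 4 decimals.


Step 1: Compute gradient at (3.7127, 2.4143).
grad_x = 2*6*3.7127 - 3 = 41.5524
grad_y = 2*1*2.4143 + 11 = 15.8286
Step 2: Gradient step.
x_raw = 3.7127 - 0.15*41.5524 = -2.5202
y_raw = 2.4143 - 0.15*15.8286 = 0.04
Step 3: Project onto [-3, 5].
x_proj = clip(-2.5202) = -2.5202
y_proj = clip(0.04) = 0.04
Step 4: Evaluate f.
f(-2.5202, 0.04) = 46.1094


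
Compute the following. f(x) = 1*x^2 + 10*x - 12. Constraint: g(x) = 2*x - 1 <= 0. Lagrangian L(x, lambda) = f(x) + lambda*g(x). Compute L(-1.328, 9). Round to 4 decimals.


Step 1: Evaluate f(x).
f(-1.328) = 1*(-1.328)^2 + 10*(-1.328) - 12 = -23.5164
Step 2: Evaluate g(x).
g(-1.328) = 2*-1.328 - 1 = -3.656
Step 3: Compute Lagrangian.
L = -23.5164 + 9*-3.656 = -56.4204


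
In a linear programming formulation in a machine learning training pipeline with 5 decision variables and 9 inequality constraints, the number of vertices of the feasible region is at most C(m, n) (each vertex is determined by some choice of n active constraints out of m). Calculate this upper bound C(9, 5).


Each vertex corresponds to some choice of n active constraints out of m, so the number of vertices is at most C(m, n) = m! / (n!(m-n)!).
m = 9, n = 5
Numerator: 9 * 8 * 7 * 6 * 5
Denominator: 5! = 120
C(9, 5) = 126


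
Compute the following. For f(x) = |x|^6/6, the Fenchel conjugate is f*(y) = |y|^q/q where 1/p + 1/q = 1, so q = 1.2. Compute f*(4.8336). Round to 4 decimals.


The conjugate exponent q satisfies 1/p + 1/q = 1.
p = 6, so q = 6/(6 - 1) = 1.2
|y|^q = 4.8336^1.2 = 6.6241
f*(4.8336) = 6.6241 / 1.2 = 5.5201


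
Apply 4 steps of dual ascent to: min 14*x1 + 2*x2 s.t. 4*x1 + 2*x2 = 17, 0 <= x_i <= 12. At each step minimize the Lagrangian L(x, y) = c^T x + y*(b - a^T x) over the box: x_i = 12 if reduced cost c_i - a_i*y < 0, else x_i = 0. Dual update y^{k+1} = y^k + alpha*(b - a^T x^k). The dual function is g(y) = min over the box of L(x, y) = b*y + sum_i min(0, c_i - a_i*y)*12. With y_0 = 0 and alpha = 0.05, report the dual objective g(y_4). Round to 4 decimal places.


Dual ascent for LP: min 14*x1 + 2*x2, 4*x1 + 2*x2 = 17, 0 <= x_i <= 12
Step 1: y^k = 0.0, reduced costs: (14.0, 2.0)
  x^k = (0.0, 0.0), subgradient = b - a^T x = 17.0
  y^{k+1} = 0.0 + 0.05*17.0 = 0.85
Step 2: y^k = 0.85, reduced costs: (10.6, 0.3)
  x^k = (0.0, 0.0), subgradient = b - a^T x = 17.0
  y^{k+1} = 0.85 + 0.05*17.0 = 1.7
Step 3: y^k = 1.7, reduced costs: (7.2, -1.4)
  x^k = (0.0, 12.0), subgradient = b - a^T x = -7.0
  y^{k+1} = 1.7 + 0.05*-7.0 = 1.35
Step 4: y^k = 1.35, reduced costs: (8.6, -0.7)
  x^k = (0.0, 12.0), subgradient = b - a^T x = -7.0
  y^{k+1} = 1.35 + 0.05*-7.0 = 1.0
Dual objective at y_4 = 1.0: reduced costs (10.0, 0.0), box minimizer x = (0.0, 0.0)
g(y_4) = b*y + (c1 - a1*y)*x1 + (c2 - a2*y)*x2 = 17*1.0 + 10.0*0.0 + 0.0*0.0 = 17.0 + 0.0 + 0.0 = 17.0


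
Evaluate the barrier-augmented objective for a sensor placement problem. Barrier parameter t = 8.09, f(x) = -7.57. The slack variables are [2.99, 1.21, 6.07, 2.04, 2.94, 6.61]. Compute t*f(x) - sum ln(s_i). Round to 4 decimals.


Step 1: Compute log-barrier.
ln values: [1.0953, 0.1906, 1.8034, 0.7129, 1.0784, 1.8886]
phi = -(1.0953 + 0.1906 + 1.8034 + 0.7129 + 1.0784 + 1.8886) = -6.7692
Step 2: Compute augmented objective.
t*f(x) = 8.09*-7.57 = -61.2413
Total = -61.2413 - 6.7692 = -68.0105


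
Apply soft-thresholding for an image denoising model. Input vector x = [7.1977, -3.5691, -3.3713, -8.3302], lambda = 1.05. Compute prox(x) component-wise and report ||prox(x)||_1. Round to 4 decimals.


Soft-thresholding with lambda = 1.05:
prox(7.1977) = sign(7.1977)*max(|7.1977| - 1.05, 0) = 6.1477
prox(-3.5691) = sign(-3.5691)*max(|-3.5691| - 1.05, 0) = -2.5191
prox(-3.3713) = sign(-3.3713)*max(|-3.3713| - 1.05, 0) = -2.3213
prox(-8.3302) = sign(-8.3302)*max(|-8.3302| - 1.05, 0) = -7.2802
prox(x) = [6.1477, -2.5191, -2.3213, -7.2802]
||prox(x)||_1 = 6.1477 + 2.5191 + 2.3213 + 7.2802 = 18.2683


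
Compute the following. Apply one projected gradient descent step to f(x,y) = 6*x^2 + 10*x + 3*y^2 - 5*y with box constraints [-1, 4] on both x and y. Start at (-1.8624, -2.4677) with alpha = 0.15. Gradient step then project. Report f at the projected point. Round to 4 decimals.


Step 1: Compute gradient at (-1.8624, -2.4677).
grad_x = 2*6*-1.8624 + 10 = -12.3488
grad_y = 2*3*-2.4677 - 5 = -19.8062
Step 2: Gradient step.
x_raw = -1.8624 - 0.15*-12.3488 = -0.0101
y_raw = -2.4677 - 0.15*-19.8062 = 0.5032
Step 3: Project onto [-1, 4].
x_proj = clip(-0.0101) = -0.0101
y_proj = clip(0.5032) = 0.5032
Step 4: Evaluate f.
f(-0.0101, 0.5032) = -1.8566


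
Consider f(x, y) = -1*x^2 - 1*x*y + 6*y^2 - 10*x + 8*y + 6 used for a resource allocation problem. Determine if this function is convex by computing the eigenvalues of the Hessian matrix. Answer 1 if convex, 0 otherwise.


The Hessian of f(x,y) = -1*x^2 - 1*x*y + 6*y^2 - 10*x + 8*y + 6 is:
H = [[-2, -1], [-1, 12]]
Trace = -2 + 12 = 10
Determinant = -2*12 - (-1)^2 = -25
Discriminant = (10)^2 - 4*-25 = 200.0
Eigenvalues: lambda_1 = -2.0711, lambda_2 = 12.0711
The function is not convex.

0


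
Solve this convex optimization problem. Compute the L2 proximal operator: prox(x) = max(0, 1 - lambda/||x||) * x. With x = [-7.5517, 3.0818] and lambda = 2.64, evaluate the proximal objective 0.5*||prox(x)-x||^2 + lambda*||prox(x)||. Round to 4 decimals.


Step 1: Compute ||x||.
||x|| = 8.1563
Step 2: Compute scaling factor.
scale = max(0, 1 - 2.64/8.1563) = 0.6763
Step 3: prox(x) = [-5.1074, 2.0843]
||prox(x)|| = 5.5163
Step 4: Proximal objective.
0.5*||prox-x||^2 = 3.4848
lambda*||prox|| = 14.563
Total = 18.0479


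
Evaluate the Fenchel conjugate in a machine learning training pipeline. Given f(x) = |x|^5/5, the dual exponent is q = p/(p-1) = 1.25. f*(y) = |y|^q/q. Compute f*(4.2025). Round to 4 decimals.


The conjugate exponent q satisfies 1/p + 1/q = 1.
p = 5, so q = 5/(5 - 1) = 1.25
|y|^q = 4.2025^1.25 = 6.0171
f*(4.2025) = 6.0171 / 1.25 = 4.8137


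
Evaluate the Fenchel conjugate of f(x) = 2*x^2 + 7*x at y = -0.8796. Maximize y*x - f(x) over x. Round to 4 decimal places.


f*(y) = sup_x {y*x - a*x^2 - b*x} = sup_x {(y-b)*x - a*x^2}
FOC: (y - b) - 2a*x = 0 => x* = (y - b)/(2a)
x* = (-0.8796 - 7)/(2*2) = -1.9699
f*(-0.8796) = (y-b)^2/(4a) = (-0.8796 - 7)^2/(4*2)
= 62.0881/8 = 7.761


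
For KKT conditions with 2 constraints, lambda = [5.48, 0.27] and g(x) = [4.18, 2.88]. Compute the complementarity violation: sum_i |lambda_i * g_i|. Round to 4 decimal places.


KKT complementary slackness check:
lambda_1 * g_1 = 5.48 * 4.18 = 22.9064
lambda_2 * g_2 = 0.27 * 2.88 = 0.7776
Total violation = 22.9064 + 0.7776 = 23.684


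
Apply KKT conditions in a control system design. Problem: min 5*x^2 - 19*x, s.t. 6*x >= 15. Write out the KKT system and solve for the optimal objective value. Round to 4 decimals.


Step 1: Try lambda = 0 (constraint inactive).
x_unc = 19/(2*5) = 1.9
Check: 6*1.9 = 11.4 < 15 -- violated!
Step 2: Constraint must be active: 6*x = 15
x* = 15/6 = 2.5
lambda = (2*5*2.5 - 19)/6 = 1.0
Step 3: Compute optimal value.
f(x*) = 5*2.5^2 - 19*2.5 = -16.25


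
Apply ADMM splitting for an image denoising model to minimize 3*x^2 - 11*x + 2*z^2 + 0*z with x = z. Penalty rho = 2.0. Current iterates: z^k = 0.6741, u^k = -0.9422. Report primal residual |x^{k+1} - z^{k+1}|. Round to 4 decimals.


ADMM iteration with rho = 2.0, z^k = 0.6741, u^k = -0.9422
Step 1: x-update.
Minimize 3*x^2 - 11*x + (2.0/2)*(x - 0.6741 - 0.9422)^2
FOC: (2*3 + 2.0)*x = 11 + 2.0*(0.6741 + 0.9422)
x^{k+1} = 1.7791
Step 2: z-update.
Minimize 2*z^2 + 0*z + (2.0/2)*(1.7791 - z - 0.9422)^2
FOC: (2*2 + 2.0)*z = 0 + 2.0*(1.7791 - 0.9422)
z^{k+1} = 0.279
Step 3: u-update.
u^{k+1} = -0.9422 + 1.7791 - 0.279 = 0.5579
Step 4: Primal residual = |1.7791 - 0.279| = 1.5001


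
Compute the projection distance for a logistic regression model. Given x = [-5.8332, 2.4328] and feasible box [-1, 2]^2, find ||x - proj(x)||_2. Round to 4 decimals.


Project each component onto [-1, 2].
clip(-5.8332) = -1.0, clip(2.4328) = 2.0
Projection = [-1.0, 2.0]
Squared diffs: [23.3598, 0.1873]
Distance = sqrt(23.5471) = 4.8525


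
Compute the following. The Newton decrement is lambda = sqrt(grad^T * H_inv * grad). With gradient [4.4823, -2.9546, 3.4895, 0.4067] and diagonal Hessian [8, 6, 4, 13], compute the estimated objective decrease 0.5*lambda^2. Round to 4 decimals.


Step 1: H is diagonal, so H^(-1) * g = [0.5603, -0.4924, 0.8724, 0.0313].
Step 2: g^T H^(-1) g = sum_i g_i^2 / H_ii
  = (4.4823)^2/8 + (-2.9546)^2/6 + (3.4895)^2/4 + (0.4067)^2/13
  = 2.5114 + 1.4549 + 3.0442 + 0.0127 = 7.0232
Step 3: Objective decrease = 0.5 * g^T H^(-1) g = 3.5116


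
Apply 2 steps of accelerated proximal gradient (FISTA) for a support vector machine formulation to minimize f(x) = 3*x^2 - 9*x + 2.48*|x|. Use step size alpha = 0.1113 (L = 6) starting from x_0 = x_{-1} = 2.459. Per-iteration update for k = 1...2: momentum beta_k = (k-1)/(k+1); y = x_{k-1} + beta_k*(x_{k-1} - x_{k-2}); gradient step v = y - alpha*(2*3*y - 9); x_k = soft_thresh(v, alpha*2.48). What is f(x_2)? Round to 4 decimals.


FISTA on f(x) = 3*x^2 - 9*x + 2.48*|x|
L = 6, alpha = 0.1113
Iteration 1: beta = 0.0, y = 2.459 + 0.0*(2.459 - 2.459) = 2.459
  grad(y) = 5.754, v = y - alpha*grad = 1.8186
  prox(v) = soft_thresh(1.8186, 0.276) = 1.5426
Iteration 2: beta = 0.3333, y = 1.5426 + 0.3333*(1.5426 - 2.459) = 1.2371
  grad(y) = -1.5776, v = y - alpha*grad = 1.4127
  prox(v) = soft_thresh(1.4127, 0.276) = 1.1366
f(x_2) = 3*1.1366^2 - 9*1.1366 + 2.48*|1.1366| = -3.535


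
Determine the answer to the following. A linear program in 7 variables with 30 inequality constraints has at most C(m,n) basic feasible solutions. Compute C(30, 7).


Each vertex corresponds to some choice of n active constraints out of m, so the number of vertices is at most C(m, n) = m! / (n!(m-n)!).
m = 30, n = 7
Numerator: 30 * 29 * 28 * 27 * 26 * 25 * 24
Denominator: 7! = 5040
C(30, 7) = 2035800


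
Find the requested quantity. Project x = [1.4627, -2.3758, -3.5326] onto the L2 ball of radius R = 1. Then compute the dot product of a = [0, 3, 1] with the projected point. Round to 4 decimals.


Step 1: Compute ||x|| (intermediates to 6 decimals).
||x|| = sqrt(1.4627^2 + (-2.3758)^2 + (-3.5326)^2) = 4.501464
Step 2: Project.
Since ||x|| > R, scale = R/||x|| = 1/4.501464 = 0.22215, proj(x) = scale * x
proj(x) = [0.324939, -0.527784, -0.784767]
Step 3: Dot product.
a^T * proj(x) = 0*0.324939 + 3*(-0.527784) + 1*(-0.784767) = -2.3681


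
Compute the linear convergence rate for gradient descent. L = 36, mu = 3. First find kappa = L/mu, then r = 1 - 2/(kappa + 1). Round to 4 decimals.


Step 1: Compute the condition number.
kappa = L/mu = 36/3 = 12.0
Step 2: Compute the convergence rate.
r = 1 - 2/(kappa + 1) = 1 - 2*mu/(L + mu) = (L - mu)/(L + mu) = 33/39 = 0.8462


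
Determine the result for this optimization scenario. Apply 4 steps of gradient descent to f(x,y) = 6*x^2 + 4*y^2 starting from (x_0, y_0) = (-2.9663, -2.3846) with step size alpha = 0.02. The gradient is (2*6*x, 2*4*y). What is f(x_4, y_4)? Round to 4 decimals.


Gradient descent on f(x,y) = 6*x^2 + 4*y^2.
Starting point: (-2.9663, -2.3846), alpha = 0.02
Step 1: grad_x = 2*6*-2.9663 = -35.5956, grad_y = 2*4*-2.3846 = -19.0768
  x_1 = -2.9663 - 0.02*-35.5956 = -2.2544
  y_1 = -2.3846 - 0.02*-19.0768 = -2.0031
Step 2: grad_x = 2*6*-2.2544 = -27.0527, grad_y = 2*4*-2.0031 = -16.0245
  x_2 = -2.2544 - 0.02*-27.0527 = -1.7133
  y_2 = -2.0031 - 0.02*-16.0245 = -1.6826
Step 3: grad_x = 2*6*-1.7133 = -20.56, grad_y = 2*4*-1.6826 = -13.4606
  x_3 = -1.7133 - 0.02*-20.56 = -1.3021
  y_3 = -1.6826 - 0.02*-13.4606 = -1.4134
Step 4: grad_x = 2*6*-1.3021 = -15.6256, grad_y = 2*4*-1.4134 = -11.3069
  x_4 = -1.3021 - 0.02*-15.6256 = -0.9896
  y_4 = -1.4134 - 0.02*-11.3069 = -1.1872
f(-0.9896, -1.1872) = 6*(-0.9896)^2 + 4*(-1.1872)^2 = 11.5141


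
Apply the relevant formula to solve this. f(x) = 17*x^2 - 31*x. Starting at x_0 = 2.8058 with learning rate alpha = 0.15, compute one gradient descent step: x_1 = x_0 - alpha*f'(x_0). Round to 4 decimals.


We compute the gradient at x_0 and apply the update.
f'(x) = 34*x - 31
f'(2.8058) = 34*2.8058 - 31 = 64.3972
x_1 = 2.8058 - 0.15*64.3972 = -6.8538


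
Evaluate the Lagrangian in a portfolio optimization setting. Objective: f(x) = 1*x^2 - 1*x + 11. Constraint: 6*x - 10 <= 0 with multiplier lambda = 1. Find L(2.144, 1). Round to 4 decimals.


Step 1: Evaluate f(x).
f(2.144) = 1*2.144^2 - 1*2.144 + 11 = 13.4527
Step 2: Evaluate g(x).
g(2.144) = 6*2.144 - 10 = 2.864
Step 3: Compute Lagrangian.
L = 13.4527 + 1*2.864 = 16.3167


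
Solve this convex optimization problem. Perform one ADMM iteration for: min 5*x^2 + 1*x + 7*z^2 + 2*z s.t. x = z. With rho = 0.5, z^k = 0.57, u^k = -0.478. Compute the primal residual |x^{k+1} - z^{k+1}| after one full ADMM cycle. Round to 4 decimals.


ADMM iteration with rho = 0.5, z^k = 0.57, u^k = -0.478
Step 1: x-update.
Minimize 5*x^2 + 1*x + (0.5/2)*(x - 0.57 - 0.478)^2
FOC: (2*5 + 0.5)*x = -1 + 0.5*(0.57 + 0.478)
x^{k+1} = -0.0453
Step 2: z-update.
Minimize 7*z^2 + 2*z + (0.5/2)*(-0.0453 - z - 0.478)^2
FOC: (2*7 + 0.5)*z = -2 + 0.5*(-0.0453 - 0.478)
z^{k+1} = -0.156
Step 3: u-update.
u^{k+1} = -0.478 - 0.0453 + 0.156 = -0.3674
Step 4: Primal residual = |-0.0453 + 0.156| = 0.1106


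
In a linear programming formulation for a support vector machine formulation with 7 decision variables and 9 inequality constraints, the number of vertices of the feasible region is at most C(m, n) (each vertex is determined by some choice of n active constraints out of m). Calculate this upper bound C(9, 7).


Each vertex corresponds to some choice of n active constraints out of m, so the number of vertices is at most C(m, n) = m! / (n!(m-n)!).
m = 9, n = 7
Numerator: 9 * 8 * 7 * 6 * 5 * 4 * 3
Denominator: 7! = 5040
C(9, 7) = 36


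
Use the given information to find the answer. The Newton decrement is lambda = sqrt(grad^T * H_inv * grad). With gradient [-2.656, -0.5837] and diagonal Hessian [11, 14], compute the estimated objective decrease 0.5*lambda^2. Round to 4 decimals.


Step 1: H is diagonal, so H^(-1) * g = [-0.2415, -0.0417].
Step 2: g^T H^(-1) g = sum_i g_i^2 / H_ii
  = (-2.656)^2/11 + (-0.5837)^2/14
  = 0.6413 + 0.0243 = 0.6656
Step 3: Objective decrease = 0.5 * g^T H^(-1) g = 0.3328


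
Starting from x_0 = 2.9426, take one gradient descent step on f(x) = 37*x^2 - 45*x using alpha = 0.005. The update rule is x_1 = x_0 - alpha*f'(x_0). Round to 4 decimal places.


We compute the gradient at x_0 and apply the update.
f'(x) = 74*x - 45
f'(2.9426) = 74*2.9426 - 45 = 172.7524
x_1 = 2.9426 - 0.005*172.7524 = 2.0788


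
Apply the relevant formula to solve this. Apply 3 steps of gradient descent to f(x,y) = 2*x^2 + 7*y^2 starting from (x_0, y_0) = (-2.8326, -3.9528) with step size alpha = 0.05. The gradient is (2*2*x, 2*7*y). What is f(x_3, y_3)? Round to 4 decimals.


Gradient descent on f(x,y) = 2*x^2 + 7*y^2.
Starting point: (-2.8326, -3.9528), alpha = 0.05
Step 1: grad_x = 2*2*-2.8326 = -11.3304, grad_y = 2*7*-3.9528 = -55.3392
  x_1 = -2.8326 - 0.05*-11.3304 = -2.2661
  y_1 = -3.9528 - 0.05*-55.3392 = -1.1858
Step 2: grad_x = 2*2*-2.2661 = -9.0643, grad_y = 2*7*-1.1858 = -16.6018
  x_2 = -2.2661 - 0.05*-9.0643 = -1.8129
  y_2 = -1.1858 - 0.05*-16.6018 = -0.3558
Step 3: grad_x = 2*2*-1.8129 = -7.2515, grad_y = 2*7*-0.3558 = -4.9805
  x_3 = -1.8129 - 0.05*-7.2515 = -1.4503
  y_3 = -0.3558 - 0.05*-4.9805 = -0.1067
f(-1.4503, -0.1067) = 2*(-1.4503)^2 + 7*(-0.1067)^2 = 4.2864


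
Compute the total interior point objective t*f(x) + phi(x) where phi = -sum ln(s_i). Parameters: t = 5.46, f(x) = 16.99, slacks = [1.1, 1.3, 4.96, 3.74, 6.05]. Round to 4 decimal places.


Step 1: Compute log-barrier.
ln values: [0.0953, 0.2624, 1.6014, 1.3191, 1.8001]
phi = -(0.0953 + 0.2624 + 1.6014 + 1.3191 + 1.8001) = -5.0782
Step 2: Compute augmented objective.
t*f(x) = 5.46*16.99 = 92.7654
Total = 92.7654 - 5.0782 = 87.6872


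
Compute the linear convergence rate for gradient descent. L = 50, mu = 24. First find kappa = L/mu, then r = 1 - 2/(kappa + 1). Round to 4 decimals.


Step 1: Compute the condition number.
kappa = L/mu = 50/24 = 2.0833
Step 2: Compute the convergence rate.
r = 1 - 2/(kappa + 1) = 1 - 2*mu/(L + mu) = (L - mu)/(L + mu) = 26/74 = 0.3514


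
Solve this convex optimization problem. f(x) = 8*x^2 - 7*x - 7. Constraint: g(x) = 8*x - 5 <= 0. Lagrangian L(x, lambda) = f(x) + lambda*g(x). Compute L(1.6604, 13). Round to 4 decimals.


Step 1: Evaluate f(x).
f(1.6604) = 8*1.6604^2 - 7*1.6604 - 7 = 3.4326
Step 2: Evaluate g(x).
g(1.6604) = 8*1.6604 - 5 = 8.2832
Step 3: Compute Lagrangian.
L = 3.4326 + 13*8.2832 = 111.1142


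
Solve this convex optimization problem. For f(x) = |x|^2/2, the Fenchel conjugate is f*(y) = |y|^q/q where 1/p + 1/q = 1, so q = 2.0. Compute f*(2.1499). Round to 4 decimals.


The conjugate exponent q satisfies 1/p + 1/q = 1.
p = 2, so q = 2/(2 - 1) = 2.0
|y|^q = 2.1499^2.0 = 4.6221
f*(2.1499) = 4.6221 / 2.0 = 2.311
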